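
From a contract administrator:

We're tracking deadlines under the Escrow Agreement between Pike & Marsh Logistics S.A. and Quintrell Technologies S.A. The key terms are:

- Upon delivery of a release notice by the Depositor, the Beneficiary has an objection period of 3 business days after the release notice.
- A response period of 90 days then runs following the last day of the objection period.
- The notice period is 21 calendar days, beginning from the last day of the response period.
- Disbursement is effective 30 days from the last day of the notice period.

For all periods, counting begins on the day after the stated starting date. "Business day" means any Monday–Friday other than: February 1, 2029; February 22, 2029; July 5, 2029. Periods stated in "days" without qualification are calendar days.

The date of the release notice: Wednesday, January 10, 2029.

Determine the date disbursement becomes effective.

June 5, 2029

The last day of the objection period: counting 3 business days from Wednesday, January 10, 2029 (Jan 11, Jan 12, Jan 15, skipping weekends) reaches Monday, January 15, 2029.
The last day of the response period: January 15, 2029 + 90 days = April 15, 2029.
Adding 21 calendar days to April 15, 2029 gives May 6, 2029, which is the last day of the notice period.
The date disbursement becomes effective: 30 calendar days after May 6, 2029 is June 5, 2029.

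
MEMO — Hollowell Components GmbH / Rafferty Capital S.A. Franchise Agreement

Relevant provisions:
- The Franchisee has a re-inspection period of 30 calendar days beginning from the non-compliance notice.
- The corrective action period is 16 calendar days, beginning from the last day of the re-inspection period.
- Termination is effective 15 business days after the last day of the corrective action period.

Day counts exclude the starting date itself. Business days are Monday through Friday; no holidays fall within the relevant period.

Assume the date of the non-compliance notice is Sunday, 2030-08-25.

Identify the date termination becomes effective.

2030-10-31

The last day of the re-inspection period: 2030-08-25 + 30 days = 2030-09-24.
Adding 16 calendar days to 2030-09-24 gives 2030-10-10, which is the last day of the corrective action period.
The date termination becomes effective: counting 15 business days from Thursday, 2030-10-10 (Oct 11, Oct 14, Oct 15, Oct 16, …, Oct 29, Oct 30, Oct 31, skipping weekends) reaches Thursday, 2030-10-31.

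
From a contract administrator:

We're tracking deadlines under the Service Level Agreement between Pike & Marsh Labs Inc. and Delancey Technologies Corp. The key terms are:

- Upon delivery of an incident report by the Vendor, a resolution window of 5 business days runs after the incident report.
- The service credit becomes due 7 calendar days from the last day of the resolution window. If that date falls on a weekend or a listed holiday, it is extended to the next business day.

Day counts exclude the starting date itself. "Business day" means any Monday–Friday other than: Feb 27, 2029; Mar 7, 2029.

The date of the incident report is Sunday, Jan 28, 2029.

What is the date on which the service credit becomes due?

From Sunday, Jan 28, 2029, 5 business days (Jan 29, Jan 30, Jan 31, Feb 1, Feb 2, skipping weekends) brings us to Friday, Feb 2, 2029, which is the last day of the resolution window.
Adding 7 calendar days to Feb 2, 2029 gives Feb 9, 2029, which is the date on which the service credit becomes due. Feb 9, 2029 is a Friday and is not a listed holiday, so no roll-forward applies.

Feb 9, 2029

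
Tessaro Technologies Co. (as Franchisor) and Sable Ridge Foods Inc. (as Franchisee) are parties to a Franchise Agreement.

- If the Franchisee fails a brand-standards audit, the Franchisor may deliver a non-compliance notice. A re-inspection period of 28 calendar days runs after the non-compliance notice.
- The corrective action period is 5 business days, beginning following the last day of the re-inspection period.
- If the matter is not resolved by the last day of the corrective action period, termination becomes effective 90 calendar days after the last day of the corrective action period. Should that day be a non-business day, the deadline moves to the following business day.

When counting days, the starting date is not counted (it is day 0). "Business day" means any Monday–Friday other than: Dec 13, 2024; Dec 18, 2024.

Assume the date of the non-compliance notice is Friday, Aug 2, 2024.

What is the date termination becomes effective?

Dec 5, 2024

Adding 28 calendar days to Aug 2, 2024 gives Aug 30, 2024, which is the last day of the re-inspection period.
From Friday, Aug 30, 2024, 5 business days (Sep 2, Sep 3, Sep 4, Sep 5, Sep 6, skipping weekends) brings us to Friday, Sep 6, 2024, which is the last day of the corrective action period.
The date termination becomes effective: Sep 6, 2024 + 90 days = Dec 5, 2024. Dec 5, 2024 is a Thursday and is not a listed holiday, so no roll-forward applies.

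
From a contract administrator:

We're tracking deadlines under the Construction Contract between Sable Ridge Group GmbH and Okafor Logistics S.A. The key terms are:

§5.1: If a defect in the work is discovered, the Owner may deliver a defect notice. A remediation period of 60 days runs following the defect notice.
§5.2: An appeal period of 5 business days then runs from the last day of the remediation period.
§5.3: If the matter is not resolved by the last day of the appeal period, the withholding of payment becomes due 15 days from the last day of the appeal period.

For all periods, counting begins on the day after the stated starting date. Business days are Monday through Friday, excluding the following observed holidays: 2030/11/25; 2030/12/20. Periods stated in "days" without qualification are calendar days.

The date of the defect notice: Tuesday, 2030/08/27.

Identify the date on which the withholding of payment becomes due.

The last day of the remediation period: 60 calendar days after 2030/08/27 is 2030/10/26.
From Saturday, 2030/10/26, 5 business days (Oct 28, Oct 29, Oct 30, Oct 31, Nov 1, skipping weekends) brings us to Friday, 2030/11/01, which is the last day of the appeal period.
The date on which the withholding of payment becomes due: 2030/11/01 + 15 days = 2030/11/16.

2030/11/16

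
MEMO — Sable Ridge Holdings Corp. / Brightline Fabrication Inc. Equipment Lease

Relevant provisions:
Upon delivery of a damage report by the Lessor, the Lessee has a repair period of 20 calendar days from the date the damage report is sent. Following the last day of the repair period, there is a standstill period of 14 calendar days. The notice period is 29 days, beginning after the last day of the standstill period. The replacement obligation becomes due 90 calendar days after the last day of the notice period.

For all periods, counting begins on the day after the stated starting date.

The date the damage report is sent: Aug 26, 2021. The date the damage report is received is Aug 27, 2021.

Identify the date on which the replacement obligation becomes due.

The last day of the repair period: Aug 26, 2021 + 20 days = Sep 15, 2021.
Adding 14 calendar days to Sep 15, 2021 gives Sep 29, 2021, which is the last day of the standstill period.
Adding 29 calendar days to Sep 29, 2021 gives Oct 28, 2021, which is the last day of the notice period.
The date on which the replacement obligation becomes due: 90 calendar days after Oct 28, 2021 is Jan 26, 2022.

Jan 26, 2022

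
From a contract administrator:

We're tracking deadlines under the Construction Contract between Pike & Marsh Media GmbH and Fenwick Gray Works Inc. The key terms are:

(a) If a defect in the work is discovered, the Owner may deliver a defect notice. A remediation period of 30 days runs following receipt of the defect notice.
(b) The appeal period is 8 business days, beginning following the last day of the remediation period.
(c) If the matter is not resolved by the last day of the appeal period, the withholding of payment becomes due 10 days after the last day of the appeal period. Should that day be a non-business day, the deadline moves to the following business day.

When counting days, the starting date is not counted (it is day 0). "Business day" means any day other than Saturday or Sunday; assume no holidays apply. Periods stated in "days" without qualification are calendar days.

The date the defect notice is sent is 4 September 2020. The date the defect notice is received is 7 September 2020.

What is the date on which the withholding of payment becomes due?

29 October 2020

The last day of the remediation period: 30 calendar days after 7 September 2020 is 7 October 2020.
The last day of the appeal period: counting 8 business days from Wednesday, 7 October 2020 (Oct 8, Oct 9, Oct 12, Oct 13, Oct 14, Oct 15, Oct 16, Oct 19, skipping weekends) reaches Monday, 19 October 2020.
Adding 10 calendar days to 19 October 2020 gives 29 October 2020, which is the date on which the withholding of payment becomes due. 29 October 2020 is a Thursday, so no roll-forward applies.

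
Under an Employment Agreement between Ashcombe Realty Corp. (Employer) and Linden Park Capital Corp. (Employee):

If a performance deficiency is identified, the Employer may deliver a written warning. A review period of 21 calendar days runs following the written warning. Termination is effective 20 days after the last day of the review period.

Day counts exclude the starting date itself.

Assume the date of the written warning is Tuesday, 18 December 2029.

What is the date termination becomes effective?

28 January 2030

The last day of the review period: 18 December 2029 + 21 days = 8 January 2030.
Adding 20 calendar days to 8 January 2030 gives 28 January 2030, which is the date termination becomes effective.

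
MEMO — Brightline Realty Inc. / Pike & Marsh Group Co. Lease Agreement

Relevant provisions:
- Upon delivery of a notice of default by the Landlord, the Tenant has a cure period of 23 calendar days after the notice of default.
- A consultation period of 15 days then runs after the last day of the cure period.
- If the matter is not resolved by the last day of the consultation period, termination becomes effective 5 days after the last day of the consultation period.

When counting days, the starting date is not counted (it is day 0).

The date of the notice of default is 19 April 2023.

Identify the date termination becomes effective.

Adding 23 calendar days to 19 April 2023 gives 12 May 2023, which is the last day of the cure period.
Adding 15 calendar days to 12 May 2023 gives 27 May 2023, which is the last day of the consultation period.
The date termination becomes effective: 5 calendar days after 27 May 2023 is 1 June 2023.

1 June 2023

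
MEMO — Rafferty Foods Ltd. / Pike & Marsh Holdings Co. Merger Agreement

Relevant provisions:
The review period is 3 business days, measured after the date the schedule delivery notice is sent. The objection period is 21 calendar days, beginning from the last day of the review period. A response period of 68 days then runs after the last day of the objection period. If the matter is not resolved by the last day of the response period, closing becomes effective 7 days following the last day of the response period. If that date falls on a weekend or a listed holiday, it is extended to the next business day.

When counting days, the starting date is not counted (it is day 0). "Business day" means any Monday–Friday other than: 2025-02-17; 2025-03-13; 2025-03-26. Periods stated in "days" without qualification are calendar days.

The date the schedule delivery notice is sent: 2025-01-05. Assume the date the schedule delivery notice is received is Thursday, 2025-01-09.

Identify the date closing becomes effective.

2025-04-14

From Sunday, 2025-01-05, 3 business days (Jan 6, Jan 7, Jan 8, skipping weekends) brings us to Wednesday, 2025-01-08, which is the last day of the review period.
Adding 21 calendar days to 2025-01-08 gives 2025-01-29, which is the last day of the objection period.
Adding 68 calendar days to 2025-01-29 gives 2025-04-07, which is the last day of the response period.
The date closing becomes effective: 7 calendar days after 2025-04-07 is 2025-04-14. 2025-04-14 is a Monday and is not a listed holiday, so no roll-forward applies.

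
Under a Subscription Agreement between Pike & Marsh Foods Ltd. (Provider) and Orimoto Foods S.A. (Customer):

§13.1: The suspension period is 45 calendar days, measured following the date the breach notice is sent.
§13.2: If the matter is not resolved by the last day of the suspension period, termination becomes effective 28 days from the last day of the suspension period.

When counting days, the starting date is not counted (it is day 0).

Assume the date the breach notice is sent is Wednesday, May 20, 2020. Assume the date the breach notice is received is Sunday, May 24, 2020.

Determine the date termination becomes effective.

August 1, 2020

Adding 45 calendar days to May 20, 2020 gives July 4, 2020, which is the last day of the suspension period.
The date termination becomes effective: July 4, 2020 + 28 days = August 1, 2020.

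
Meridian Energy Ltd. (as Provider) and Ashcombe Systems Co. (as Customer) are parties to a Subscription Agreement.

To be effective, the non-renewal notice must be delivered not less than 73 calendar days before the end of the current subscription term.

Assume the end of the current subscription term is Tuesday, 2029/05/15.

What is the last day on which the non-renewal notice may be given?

2029/03/03

Counting back 73 calendar days from 2029/05/15 gives 2029/03/03.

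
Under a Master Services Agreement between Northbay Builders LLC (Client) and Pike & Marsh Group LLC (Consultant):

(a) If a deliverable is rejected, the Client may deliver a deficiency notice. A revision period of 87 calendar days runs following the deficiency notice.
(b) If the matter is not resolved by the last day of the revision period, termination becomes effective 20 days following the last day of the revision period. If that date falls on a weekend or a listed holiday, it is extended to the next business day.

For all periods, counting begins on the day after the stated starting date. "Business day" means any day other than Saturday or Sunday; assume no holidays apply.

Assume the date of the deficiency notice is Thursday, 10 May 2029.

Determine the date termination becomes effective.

27 August 2029

The last day of the revision period: 10 May 2029 + 87 days = 5 August 2029.
The date termination becomes effective: 20 calendar days after 5 August 2029 is 25 August 2029. That falls on a Saturday, so it rolls to the next business day, Monday, 27 August 2029.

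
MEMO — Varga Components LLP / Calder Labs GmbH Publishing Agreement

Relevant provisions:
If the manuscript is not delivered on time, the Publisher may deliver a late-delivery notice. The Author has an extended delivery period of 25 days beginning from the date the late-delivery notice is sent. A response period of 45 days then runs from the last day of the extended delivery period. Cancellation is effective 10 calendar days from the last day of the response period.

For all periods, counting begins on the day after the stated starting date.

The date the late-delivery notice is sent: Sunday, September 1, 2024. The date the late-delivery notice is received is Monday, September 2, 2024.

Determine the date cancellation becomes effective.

The last day of the extended delivery period: 25 calendar days after September 1, 2024 is September 26, 2024.
Adding 45 calendar days to September 26, 2024 gives November 10, 2024, which is the last day of the response period.
The date cancellation becomes effective: 10 calendar days after November 10, 2024 is November 20, 2024.

November 20, 2024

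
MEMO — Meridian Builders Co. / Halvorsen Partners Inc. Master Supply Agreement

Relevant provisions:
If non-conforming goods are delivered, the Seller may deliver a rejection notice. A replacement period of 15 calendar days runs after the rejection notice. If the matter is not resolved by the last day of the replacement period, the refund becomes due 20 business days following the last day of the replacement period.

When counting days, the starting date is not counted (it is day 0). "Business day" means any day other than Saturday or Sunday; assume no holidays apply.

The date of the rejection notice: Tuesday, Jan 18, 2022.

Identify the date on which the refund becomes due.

Mar 2, 2022

The last day of the replacement period: 15 calendar days after Jan 18, 2022 is Feb 2, 2022.
The date on which the refund becomes due: counting 20 business days from Wednesday, Feb 2, 2022 (Feb 3, Feb 4, Feb 7, Feb 8, …, Feb 28, Mar 1, Mar 2, skipping weekends) reaches Wednesday, Mar 2, 2022.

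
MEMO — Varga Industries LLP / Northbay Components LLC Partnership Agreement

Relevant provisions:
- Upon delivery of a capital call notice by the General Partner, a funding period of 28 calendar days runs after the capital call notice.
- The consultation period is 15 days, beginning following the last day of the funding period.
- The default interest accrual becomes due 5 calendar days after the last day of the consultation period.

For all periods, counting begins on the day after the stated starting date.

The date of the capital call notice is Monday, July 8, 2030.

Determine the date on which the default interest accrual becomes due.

The last day of the funding period: 28 calendar days after July 8, 2030 is August 5, 2030.
The last day of the consultation period: August 5, 2030 + 15 days = August 20, 2030.
The date on which the default interest accrual becomes due: 5 calendar days after August 20, 2030 is August 25, 2030.

August 25, 2030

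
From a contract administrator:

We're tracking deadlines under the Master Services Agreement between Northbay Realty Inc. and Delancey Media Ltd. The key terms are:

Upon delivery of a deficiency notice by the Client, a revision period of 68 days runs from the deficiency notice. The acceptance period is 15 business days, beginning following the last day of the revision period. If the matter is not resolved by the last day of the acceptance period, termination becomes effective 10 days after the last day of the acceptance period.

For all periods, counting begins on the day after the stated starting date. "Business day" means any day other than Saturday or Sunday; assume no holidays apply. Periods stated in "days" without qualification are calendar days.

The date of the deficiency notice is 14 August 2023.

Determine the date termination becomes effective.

Adding 68 calendar days to 14 August 2023 gives 21 October 2023, which is the last day of the revision period.
The last day of the acceptance period: counting 15 business days from Saturday, 21 October 2023 (Oct 23, Oct 24, Oct 25, Oct 26, …, Nov 8, Nov 9, Nov 10, skipping weekends) reaches Friday, 10 November 2023.
The date termination becomes effective: 10 calendar days after 10 November 2023 is 20 November 2023.

20 November 2023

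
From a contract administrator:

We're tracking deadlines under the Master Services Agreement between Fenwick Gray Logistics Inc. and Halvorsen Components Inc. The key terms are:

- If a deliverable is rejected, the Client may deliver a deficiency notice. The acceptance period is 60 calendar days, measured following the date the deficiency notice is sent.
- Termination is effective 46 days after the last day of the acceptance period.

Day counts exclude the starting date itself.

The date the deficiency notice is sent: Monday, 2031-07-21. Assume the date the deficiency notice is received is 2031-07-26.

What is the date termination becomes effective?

2031-11-04

The last day of the acceptance period: 2031-07-21 + 60 days = 2031-09-19.
The date termination becomes effective: 46 calendar days after 2031-09-19 is 2031-11-04.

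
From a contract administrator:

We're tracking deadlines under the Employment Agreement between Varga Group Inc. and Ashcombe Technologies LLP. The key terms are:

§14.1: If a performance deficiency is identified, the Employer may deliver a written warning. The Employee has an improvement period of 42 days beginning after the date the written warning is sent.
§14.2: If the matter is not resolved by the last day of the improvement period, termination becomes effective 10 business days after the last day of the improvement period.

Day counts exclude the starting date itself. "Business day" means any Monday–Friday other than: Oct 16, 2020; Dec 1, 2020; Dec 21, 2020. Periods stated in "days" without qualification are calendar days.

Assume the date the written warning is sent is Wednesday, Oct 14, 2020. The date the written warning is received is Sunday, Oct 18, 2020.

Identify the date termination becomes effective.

Adding 42 calendar days to Oct 14, 2020 gives Nov 25, 2020, which is the last day of the improvement period.
The date termination becomes effective: counting 10 business days from Wednesday, Nov 25, 2020 (Nov 26, Nov 27, Nov 30, Dec 2, Dec 3, Dec 4, Dec 7, Dec 8, Dec 9, Dec 10, skipping weekends and the listed holiday on Dec 1) reaches Thursday, Dec 10, 2020.

Dec 10, 2020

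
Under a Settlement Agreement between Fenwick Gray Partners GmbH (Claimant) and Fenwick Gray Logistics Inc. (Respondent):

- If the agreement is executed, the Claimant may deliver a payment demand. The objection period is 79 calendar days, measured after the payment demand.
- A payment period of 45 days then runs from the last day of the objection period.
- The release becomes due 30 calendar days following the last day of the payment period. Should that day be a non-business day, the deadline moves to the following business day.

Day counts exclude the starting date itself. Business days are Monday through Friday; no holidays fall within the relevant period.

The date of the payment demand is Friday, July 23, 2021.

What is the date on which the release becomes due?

The last day of the objection period: 79 calendar days after July 23, 2021 is October 10, 2021.
The last day of the payment period: October 10, 2021 + 45 days = November 24, 2021.
The date on which the release becomes due: November 24, 2021 + 30 days = December 24, 2021. December 24, 2021 is a Friday, so no roll-forward applies.

December 24, 2021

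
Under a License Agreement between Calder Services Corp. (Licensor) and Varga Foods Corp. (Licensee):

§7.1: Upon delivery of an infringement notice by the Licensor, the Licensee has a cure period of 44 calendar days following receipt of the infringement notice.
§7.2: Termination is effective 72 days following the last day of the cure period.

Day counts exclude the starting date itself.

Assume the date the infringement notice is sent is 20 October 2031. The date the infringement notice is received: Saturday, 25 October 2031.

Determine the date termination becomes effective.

The last day of the cure period: 44 calendar days after 25 October 2031 is 8 December 2031.
The date termination becomes effective: 72 calendar days after 8 December 2031 is 18 February 2032.

18 February 2032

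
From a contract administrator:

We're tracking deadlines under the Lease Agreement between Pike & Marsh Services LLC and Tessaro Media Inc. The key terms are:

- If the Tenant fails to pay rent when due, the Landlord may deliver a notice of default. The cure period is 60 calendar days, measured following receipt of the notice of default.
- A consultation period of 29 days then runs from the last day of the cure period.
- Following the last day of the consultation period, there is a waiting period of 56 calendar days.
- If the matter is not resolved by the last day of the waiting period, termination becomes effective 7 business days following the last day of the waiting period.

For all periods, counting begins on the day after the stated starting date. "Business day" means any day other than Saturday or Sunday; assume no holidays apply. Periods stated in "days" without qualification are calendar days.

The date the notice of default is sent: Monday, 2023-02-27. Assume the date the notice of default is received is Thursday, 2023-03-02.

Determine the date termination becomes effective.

Adding 60 calendar days to 2023-03-02 gives 2023-05-01, which is the last day of the cure period.
Adding 29 calendar days to 2023-05-01 gives 2023-05-30, which is the last day of the consultation period.
The last day of the waiting period: 2023-05-30 + 56 days = 2023-07-25.
The date termination becomes effective: 7 business days after Tuesday, 2023-07-25, skipping weekends — Jul 26, Jul 27, Jul 28, Jul 31, Aug 1, Aug 2, Aug 3 — lands on Thursday, 2023-08-03.

2023-08-03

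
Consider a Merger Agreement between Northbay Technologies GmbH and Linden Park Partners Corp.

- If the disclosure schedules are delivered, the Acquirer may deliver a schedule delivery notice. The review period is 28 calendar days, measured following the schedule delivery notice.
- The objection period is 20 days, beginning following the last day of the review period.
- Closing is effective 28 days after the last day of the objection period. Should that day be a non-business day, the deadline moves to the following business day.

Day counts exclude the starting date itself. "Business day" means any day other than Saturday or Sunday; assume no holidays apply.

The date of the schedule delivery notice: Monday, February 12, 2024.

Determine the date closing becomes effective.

April 29, 2024

The last day of the review period: 28 calendar days after February 12, 2024 is March 11, 2024.
The last day of the objection period: 20 calendar days after March 11, 2024 is March 31, 2024.
The date closing becomes effective: 28 calendar days after March 31, 2024 is April 28, 2024. That falls on a Sunday, so it rolls to the next business day, Monday, April 29, 2024.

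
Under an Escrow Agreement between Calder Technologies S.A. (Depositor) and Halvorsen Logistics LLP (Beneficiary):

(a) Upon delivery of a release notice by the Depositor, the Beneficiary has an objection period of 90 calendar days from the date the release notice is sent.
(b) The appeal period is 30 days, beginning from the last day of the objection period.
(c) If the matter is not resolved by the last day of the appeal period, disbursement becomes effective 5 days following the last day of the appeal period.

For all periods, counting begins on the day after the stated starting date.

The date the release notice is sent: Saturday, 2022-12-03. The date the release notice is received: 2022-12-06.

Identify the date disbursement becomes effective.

Adding 90 calendar days to 2022-12-03 gives 2023-03-03, which is the last day of the objection period.
The last day of the appeal period: 2023-03-03 + 30 days = 2023-04-02.
Adding 5 calendar days to 2023-04-02 gives 2023-04-07, which is the date disbursement becomes effective.

2023-04-07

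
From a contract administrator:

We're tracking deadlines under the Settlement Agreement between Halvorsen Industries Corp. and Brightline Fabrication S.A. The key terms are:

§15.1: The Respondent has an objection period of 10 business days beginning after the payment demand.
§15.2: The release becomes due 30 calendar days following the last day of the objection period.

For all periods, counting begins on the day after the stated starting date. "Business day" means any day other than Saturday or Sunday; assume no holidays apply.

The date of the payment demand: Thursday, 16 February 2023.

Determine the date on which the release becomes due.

1 April 2023

From Thursday, 16 February 2023, 10 business days (Feb 17, Feb 20, Feb 21, Feb 22, Feb 23, Feb 24, Feb 27, Feb 28, Mar 1, Mar 2, skipping weekends) brings us to Thursday, 2 March 2023, which is the last day of the objection period.
The date on which the release becomes due: 2 March 2023 + 30 days = 1 April 2023.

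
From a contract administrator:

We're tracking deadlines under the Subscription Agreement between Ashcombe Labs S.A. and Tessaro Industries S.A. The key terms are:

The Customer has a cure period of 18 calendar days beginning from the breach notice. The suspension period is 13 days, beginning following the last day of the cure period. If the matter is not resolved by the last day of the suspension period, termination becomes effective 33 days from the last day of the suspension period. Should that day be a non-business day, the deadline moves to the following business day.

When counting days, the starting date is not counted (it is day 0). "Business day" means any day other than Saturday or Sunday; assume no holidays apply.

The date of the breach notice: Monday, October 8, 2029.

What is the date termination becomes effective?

December 11, 2029

Adding 18 calendar days to October 8, 2029 gives October 26, 2029, which is the last day of the cure period.
The last day of the suspension period: October 26, 2029 + 13 days = November 8, 2029.
The date termination becomes effective: November 8, 2029 + 33 days = December 11, 2029. December 11, 2029 is a Tuesday, so no roll-forward applies.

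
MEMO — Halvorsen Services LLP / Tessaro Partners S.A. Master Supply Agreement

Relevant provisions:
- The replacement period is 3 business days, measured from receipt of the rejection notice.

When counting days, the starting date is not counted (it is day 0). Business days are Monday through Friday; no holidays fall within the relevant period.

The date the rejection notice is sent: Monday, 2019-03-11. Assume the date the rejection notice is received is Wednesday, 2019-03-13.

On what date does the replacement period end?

2019-03-18

From Wednesday, 2019-03-13, 3 business days (Mar 14, Mar 15, Mar 18, skipping weekends) brings us to Monday, 2019-03-18, which is the last day of the replacement period.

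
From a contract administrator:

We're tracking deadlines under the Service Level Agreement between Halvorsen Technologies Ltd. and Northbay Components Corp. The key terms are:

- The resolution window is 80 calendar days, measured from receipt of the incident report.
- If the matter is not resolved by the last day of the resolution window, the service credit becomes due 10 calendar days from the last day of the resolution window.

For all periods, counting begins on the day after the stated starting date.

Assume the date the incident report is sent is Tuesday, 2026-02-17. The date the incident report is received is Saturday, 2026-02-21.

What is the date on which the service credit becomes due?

Adding 80 calendar days to 2026-02-21 gives 2026-05-12, which is the last day of the resolution window.
Adding 10 calendar days to 2026-05-12 gives 2026-05-22, which is the date on which the service credit becomes due.

2026-05-22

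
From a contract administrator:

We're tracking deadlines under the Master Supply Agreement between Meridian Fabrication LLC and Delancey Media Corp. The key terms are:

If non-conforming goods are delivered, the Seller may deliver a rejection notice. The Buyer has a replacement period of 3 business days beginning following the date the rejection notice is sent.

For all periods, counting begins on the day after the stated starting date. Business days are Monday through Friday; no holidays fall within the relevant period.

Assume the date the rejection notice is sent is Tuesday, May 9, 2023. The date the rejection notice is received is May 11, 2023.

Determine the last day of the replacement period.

May 12, 2023

From Tuesday, May 9, 2023, 3 business days (May 10, May 11, May 12, skipping weekends) brings us to Friday, May 12, 2023, which is the last day of the replacement period.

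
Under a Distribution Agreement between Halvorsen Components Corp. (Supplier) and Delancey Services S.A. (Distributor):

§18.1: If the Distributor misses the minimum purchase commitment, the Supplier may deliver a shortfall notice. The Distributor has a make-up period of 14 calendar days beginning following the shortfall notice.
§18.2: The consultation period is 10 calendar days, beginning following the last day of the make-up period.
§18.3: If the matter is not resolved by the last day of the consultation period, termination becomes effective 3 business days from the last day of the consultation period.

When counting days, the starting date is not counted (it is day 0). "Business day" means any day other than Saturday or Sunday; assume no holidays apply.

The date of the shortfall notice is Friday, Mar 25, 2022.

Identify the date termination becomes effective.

The last day of the make-up period: Mar 25, 2022 + 14 days = Apr 8, 2022.
Adding 10 calendar days to Apr 8, 2022 gives Apr 18, 2022, which is the last day of the consultation period.
The date termination becomes effective: counting 3 business days from Monday, Apr 18, 2022 (Apr 19, Apr 20, Apr 21, skipping weekends) reaches Thursday, Apr 21, 2022.

Apr 21, 2022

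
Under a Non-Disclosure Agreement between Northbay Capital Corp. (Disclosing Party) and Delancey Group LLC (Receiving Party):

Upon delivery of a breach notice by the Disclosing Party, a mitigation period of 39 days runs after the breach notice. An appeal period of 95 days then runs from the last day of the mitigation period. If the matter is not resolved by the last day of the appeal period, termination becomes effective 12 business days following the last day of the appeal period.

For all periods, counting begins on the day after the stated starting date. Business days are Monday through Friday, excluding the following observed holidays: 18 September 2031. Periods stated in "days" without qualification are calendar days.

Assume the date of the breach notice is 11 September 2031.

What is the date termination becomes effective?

10 February 2032

The last day of the mitigation period: 39 calendar days after 11 September 2031 is 20 October 2031.
Adding 95 calendar days to 20 October 2031 gives 23 January 2032, which is the last day of the appeal period.
From Friday, 23 January 2032, 12 business days (Jan 26, Jan 27, Jan 28, Jan 29, …, Feb 6, Feb 9, Feb 10, skipping weekends) brings us to Tuesday, 10 February 2032, which is the date termination becomes effective.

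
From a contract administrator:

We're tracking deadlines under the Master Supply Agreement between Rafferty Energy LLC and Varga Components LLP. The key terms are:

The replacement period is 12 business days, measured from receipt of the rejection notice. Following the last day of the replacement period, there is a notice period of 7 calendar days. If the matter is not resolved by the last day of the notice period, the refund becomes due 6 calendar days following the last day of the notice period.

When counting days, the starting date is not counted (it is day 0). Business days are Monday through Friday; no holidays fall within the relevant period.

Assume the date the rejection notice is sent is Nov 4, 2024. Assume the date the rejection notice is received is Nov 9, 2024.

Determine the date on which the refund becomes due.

Dec 9, 2024

From Saturday, Nov 9, 2024, 12 business days (Nov 11, Nov 12, Nov 13, Nov 14, …, Nov 22, Nov 25, Nov 26, skipping weekends) brings us to Tuesday, Nov 26, 2024, which is the last day of the replacement period.
Adding 7 calendar days to Nov 26, 2024 gives Dec 3, 2024, which is the last day of the notice period.
The date on which the refund becomes due: Dec 3, 2024 + 6 days = Dec 9, 2024.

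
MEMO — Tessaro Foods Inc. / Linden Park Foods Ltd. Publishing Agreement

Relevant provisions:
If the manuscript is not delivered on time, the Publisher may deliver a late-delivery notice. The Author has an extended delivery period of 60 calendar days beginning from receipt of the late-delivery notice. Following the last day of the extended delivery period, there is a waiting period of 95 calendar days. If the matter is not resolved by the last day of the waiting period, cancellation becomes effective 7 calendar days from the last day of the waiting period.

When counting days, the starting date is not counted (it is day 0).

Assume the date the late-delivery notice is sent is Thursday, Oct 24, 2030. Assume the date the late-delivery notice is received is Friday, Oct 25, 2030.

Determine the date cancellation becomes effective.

Apr 5, 2031

Adding 60 calendar days to Oct 25, 2030 gives Dec 24, 2030, which is the last day of the extended delivery period.
The last day of the waiting period: Dec 24, 2030 + 95 days = Mar 29, 2031.
The date cancellation becomes effective: 7 calendar days after Mar 29, 2031 is Apr 5, 2031.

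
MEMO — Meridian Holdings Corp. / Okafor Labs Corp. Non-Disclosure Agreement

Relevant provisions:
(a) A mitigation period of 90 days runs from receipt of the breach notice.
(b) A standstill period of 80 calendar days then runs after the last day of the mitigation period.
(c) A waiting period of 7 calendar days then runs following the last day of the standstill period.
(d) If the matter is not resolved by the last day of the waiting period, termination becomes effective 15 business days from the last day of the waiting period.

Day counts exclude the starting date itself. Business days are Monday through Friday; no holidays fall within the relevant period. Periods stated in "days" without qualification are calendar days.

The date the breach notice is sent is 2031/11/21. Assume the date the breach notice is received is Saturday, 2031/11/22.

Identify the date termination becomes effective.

The last day of the mitigation period: 90 calendar days after 2031/11/22 is 2032/02/20.
The last day of the standstill period: 80 calendar days after 2032/02/20 is 2032/05/10.
The last day of the waiting period: 7 calendar days after 2032/05/10 is 2032/05/17.
From Monday, 2032/05/17, 15 business days (May 18, May 19, May 20, May 21, …, Jun 3, Jun 4, Jun 7, skipping weekends) brings us to Monday, 2032/06/07, which is the date termination becomes effective.

2032/06/07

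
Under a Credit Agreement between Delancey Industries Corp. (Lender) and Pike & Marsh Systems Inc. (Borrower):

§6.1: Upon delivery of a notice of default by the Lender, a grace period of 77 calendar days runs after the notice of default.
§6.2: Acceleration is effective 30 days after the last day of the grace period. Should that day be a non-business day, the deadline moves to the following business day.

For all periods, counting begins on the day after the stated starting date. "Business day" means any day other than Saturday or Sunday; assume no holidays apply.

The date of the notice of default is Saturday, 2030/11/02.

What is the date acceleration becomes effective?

2031/02/17

Adding 77 calendar days to 2030/11/02 gives 2031/01/18, which is the last day of the grace period.
Adding 30 calendar days to 2031/01/18 gives 2031/02/17, which is the date acceleration becomes effective. 2031/02/17 is a Monday, so no roll-forward applies.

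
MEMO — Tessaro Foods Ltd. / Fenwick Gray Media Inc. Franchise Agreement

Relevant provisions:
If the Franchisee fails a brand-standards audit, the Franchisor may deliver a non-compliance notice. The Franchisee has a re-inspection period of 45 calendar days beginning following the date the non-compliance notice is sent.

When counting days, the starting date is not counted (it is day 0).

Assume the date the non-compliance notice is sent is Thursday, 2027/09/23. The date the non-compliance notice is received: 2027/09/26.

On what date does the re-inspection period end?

The last day of the re-inspection period: 2027/09/23 + 45 days = 2027/11/07.

2027/11/07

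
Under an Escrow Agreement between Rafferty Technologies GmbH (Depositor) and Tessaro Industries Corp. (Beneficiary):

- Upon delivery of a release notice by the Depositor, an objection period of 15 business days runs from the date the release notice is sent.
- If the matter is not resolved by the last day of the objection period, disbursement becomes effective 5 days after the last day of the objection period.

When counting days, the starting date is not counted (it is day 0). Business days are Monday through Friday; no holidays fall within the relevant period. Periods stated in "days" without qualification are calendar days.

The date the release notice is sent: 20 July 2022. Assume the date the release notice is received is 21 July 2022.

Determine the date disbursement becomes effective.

The last day of the objection period: 15 business days after Wednesday, 20 July 2022, skipping weekends — Jul 21, Jul 22, Jul 25, Jul 26, …, Aug 8, Aug 9, Aug 10 — lands on Wednesday, 10 August 2022.
The date disbursement becomes effective: 10 August 2022 + 5 days = 15 August 2022.

15 August 2022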